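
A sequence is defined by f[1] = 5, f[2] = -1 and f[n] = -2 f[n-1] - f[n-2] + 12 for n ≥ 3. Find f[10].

f[3] = -2·(-1) - 5 + 12 = 9
f[4] = -2·9 - (-1) + 12 = -5
f[5] = -2·(-5) - 9 + 12 = 13
f[6] = -2·13 - (-5) + 12 = -9
f[7] = -2·(-9) - 13 + 12 = 17
f[8] = -2·17 - (-9) + 12 = -13
f[9] = -2·(-13) - 17 + 12 = 21
f[10] = -2·21 - (-13) + 12 = -17

-17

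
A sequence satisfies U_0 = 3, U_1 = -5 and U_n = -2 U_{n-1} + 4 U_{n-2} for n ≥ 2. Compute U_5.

U_2 = -2(-5) + 4(3) = 22
U_3 = -2(22) + 4(-5) = -64
U_4 = -2(-64) + 4(22) = 216
U_5 = -2(216) + 4(-64) = -688

-688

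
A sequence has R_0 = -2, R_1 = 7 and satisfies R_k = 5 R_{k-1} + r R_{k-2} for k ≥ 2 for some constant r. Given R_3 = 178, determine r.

R_2 = 35 - 2r
R_3 = 175 - 3r
So 175 - 3r = 178, giving r = -1.

-1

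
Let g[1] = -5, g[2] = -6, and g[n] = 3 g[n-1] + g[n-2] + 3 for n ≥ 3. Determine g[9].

g[3] = 3·(-6) + (-5) + 3 = -20
g[4] = 3·(-20) + (-6) + 3 = -63
g[5] = 3·(-63) + (-20) + 3 = -206
g[6] = 3·(-206) + (-63) + 3 = -678
g[7] = 3·(-678) + (-206) + 3 = -2237
g[8] = 3·(-2237) + (-678) + 3 = -7386
g[9] = 3·(-7386) + (-2237) + 3 = -24392

-24392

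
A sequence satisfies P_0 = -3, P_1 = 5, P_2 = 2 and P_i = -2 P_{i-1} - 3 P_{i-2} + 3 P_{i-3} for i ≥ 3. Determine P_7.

P_3 = -2·2 - 3·5 + 3·(-3) = -28
P_4 = -2·(-28) - 3·2 + 3·5 = 65
P_5 = -2·65 - 3·(-28) + 3·2 = -40
P_6 = -2·(-40) - 3·65 + 3·(-28) = -199
P_7 = -2·(-199) - 3·(-40) + 3·65 = 713

713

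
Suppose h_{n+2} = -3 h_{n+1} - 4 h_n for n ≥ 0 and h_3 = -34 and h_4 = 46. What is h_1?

Rearranging, h_{n-2} = (h_n + 3 h_{n-1}) / -4.
h_2 = (46 + 3(-34)) / -4 = -56/-4 = 14
h_1 = (-34 + 3(14)) / -4 = 8/-4 = -2

-2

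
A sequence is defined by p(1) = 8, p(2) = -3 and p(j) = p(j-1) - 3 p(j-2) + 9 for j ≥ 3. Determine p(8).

-315

p(3) = (-3) - 3(8) + 9 = -18
p(4) = (-18) - 3(-3) + 9 = 0
p(5) = 0 - 3(-18) + 9 = 63
p(6) = 63 - 3(0) + 9 = 72
p(7) = 72 - 3(63) + 9 = -108
p(8) = (-108) - 3(72) + 9 = -315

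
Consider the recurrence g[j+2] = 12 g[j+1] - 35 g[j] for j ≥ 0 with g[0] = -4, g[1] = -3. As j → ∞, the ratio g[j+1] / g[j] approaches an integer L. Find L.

The characteristic equation is r^2 - 12r + 35 = 0, which factors as (r - 7)(r - 5) = 0.
So the roots are 7 and 5. Since |7| > |5| and the coefficient of 7^j is non-zero, the ratio tends to 7.

7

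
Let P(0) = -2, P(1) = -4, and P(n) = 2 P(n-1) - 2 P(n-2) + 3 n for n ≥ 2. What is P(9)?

P(2) = 2(-4) - 2(-2) + 6 = 2
P(3) = 2(2) - 2(-4) + 9 = 21
P(4) = 2(21) - 2(2) + 12 = 50
P(5) = 2(50) - 2(21) + 15 = 73
P(6) = 2(73) - 2(50) + 18 = 64
P(7) = 2(64) - 2(73) + 21 = 3
P(8) = 2(3) - 2(64) + 24 = -98
P(9) = 2(-98) - 2(3) + 27 = -175

-175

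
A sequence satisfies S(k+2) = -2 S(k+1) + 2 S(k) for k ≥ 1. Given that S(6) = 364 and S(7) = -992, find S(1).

Rearranging, S(k-2) = (S(k) + 2 S(k-1)) / 2.
S(5) = (-992 + 2*364) / 2 = -264/2 = -132
S(4) = (364 + 2*(-132)) / 2 = 100/2 = 50
S(3) = (-132 + 2*50) / 2 = -32/2 = -16
S(2) = (50 + 2*(-16)) / 2 = 18/2 = 9
S(1) = (-16 + 2*9) / 2 = 2/2 = 1

1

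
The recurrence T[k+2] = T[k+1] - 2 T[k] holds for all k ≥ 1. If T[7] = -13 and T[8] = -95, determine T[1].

Rearranging, T[k-2] = (T[k] - T[k-1]) / -2.
T[6] = (-95 - (-13)) / -2 = -82/-2 = 41
T[5] = (-13 - 41) / -2 = -54/-2 = 27
T[4] = (41 - 27) / -2 = 14/-2 = -7
T[3] = (27 - (-7)) / -2 = 34/-2 = -17
T[2] = (-7 - (-17)) / -2 = 10/-2 = -5
T[1] = (-17 - (-5)) / -2 = -12/-2 = 6

6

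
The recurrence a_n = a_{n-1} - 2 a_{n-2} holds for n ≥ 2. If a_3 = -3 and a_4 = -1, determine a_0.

Rearranging, a_{n-2} = (a_n - a_{n-1}) / -2.
a_2 = (-1 - (-3)) / -2 = 2/-2 = -1
a_1 = (-3 - (-1)) / -2 = -2/-2 = 1
a_0 = (-1 - 1) / -2 = -2/-2 = 1

1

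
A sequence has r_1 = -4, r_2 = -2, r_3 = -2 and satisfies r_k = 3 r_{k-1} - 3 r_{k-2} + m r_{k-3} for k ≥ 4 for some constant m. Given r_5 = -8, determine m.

1

r_4 = -4m
r_5 = 6 - 14m
So 6 - 14m = -8, giving m = 1.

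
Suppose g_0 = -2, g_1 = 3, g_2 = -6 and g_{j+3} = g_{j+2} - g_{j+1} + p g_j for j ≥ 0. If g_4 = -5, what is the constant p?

g_3 = -9 - 2p
g_4 = -3 + p
So -3 + p = -5, giving p = -2.

-2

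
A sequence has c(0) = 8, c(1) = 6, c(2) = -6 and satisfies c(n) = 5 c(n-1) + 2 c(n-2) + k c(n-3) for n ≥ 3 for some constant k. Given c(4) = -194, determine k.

c(3) = -18 + 8k
c(4) = -102 + 46k
So -102 + 46k = -194, giving k = -2.

-2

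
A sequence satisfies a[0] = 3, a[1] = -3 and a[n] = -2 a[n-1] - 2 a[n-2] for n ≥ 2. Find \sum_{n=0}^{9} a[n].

a[2] = -2(-3) - 2(3) = 0
a[3] = -2(0) - 2(-3) = 6
a[4] = -2(6) - 2(0) = -12
a[5] = -2(-12) - 2(6) = 12
a[6] = -2(12) - 2(-12) = 0
a[7] = -2(0) - 2(12) = -24
a[8] = -2(-24) - 2(0) = 48
a[9] = -2(48) - 2(-24) = -48
Sum = 3 + (-3) + 0 + 6 + (-12) + 12 + 0 + (-24) + 48 + (-48) = -18

-18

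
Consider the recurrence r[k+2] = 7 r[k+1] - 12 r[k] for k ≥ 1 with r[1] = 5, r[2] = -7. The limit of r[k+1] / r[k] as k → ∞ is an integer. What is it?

The characteristic equation is r^2 - 7r + 12 = 0, which factors as (r - 4)(r - 3) = 0.
So the roots are 4 and 3. Since |4| > |3| and the coefficient of 4^k is non-zero, the ratio tends to 4.

4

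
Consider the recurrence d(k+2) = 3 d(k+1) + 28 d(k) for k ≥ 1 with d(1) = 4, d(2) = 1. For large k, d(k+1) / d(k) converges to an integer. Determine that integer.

The characteristic equation is r^2 - 3r - 28 = 0, which factors as (r - 7)(r + 4) = 0.
So the roots are 7 and -4. Since |7| > |-4| and the coefficient of 7^k is non-zero, the ratio tends to 7.

7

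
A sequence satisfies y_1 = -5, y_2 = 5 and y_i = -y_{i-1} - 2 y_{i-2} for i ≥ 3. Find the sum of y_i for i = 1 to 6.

20

y_3 = -5 - 2(-5) = 5
y_4 = -5 - 2(5) = -15
y_5 = -(-15) - 2(5) = 5
y_6 = -5 - 2(-15) = 25
Sum = (-5) + 5 + 5 + (-15) + 5 + 25 = 20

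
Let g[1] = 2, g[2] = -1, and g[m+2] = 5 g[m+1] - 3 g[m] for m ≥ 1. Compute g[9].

g[3] = 5*(-1) - 3*2 = -11
g[4] = 5*(-11) - 3*(-1) = -52
g[5] = 5*(-52) - 3*(-11) = -227
g[6] = 5*(-227) - 3*(-52) = -979
g[7] = 5*(-979) - 3*(-227) = -4214
g[8] = 5*(-4214) - 3*(-979) = -18133
g[9] = 5*(-18133) - 3*(-4214) = -78023

-78023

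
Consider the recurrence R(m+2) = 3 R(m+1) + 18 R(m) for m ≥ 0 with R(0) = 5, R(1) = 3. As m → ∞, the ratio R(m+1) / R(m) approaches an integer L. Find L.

The characteristic equation is r^2 - 3r - 18 = 0, which factors as (r - 6)(r + 3) = 0.
So the roots are 6 and -3. Since |6| > |-3| and the coefficient of 6^m is non-zero, the ratio tends to 6.

6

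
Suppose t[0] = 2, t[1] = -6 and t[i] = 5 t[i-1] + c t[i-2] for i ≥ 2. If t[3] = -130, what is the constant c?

t[2] = -30 + 2c
t[3] = -150 + 4c
So -150 + 4c = -130, giving c = 5.

5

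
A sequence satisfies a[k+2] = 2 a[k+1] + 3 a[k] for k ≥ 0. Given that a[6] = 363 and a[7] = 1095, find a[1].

3

Rearranging, a[k-2] = (a[k] - 2 a[k-1]) / 3.
a[5] = (1095 - 2*363) / 3 = 369/3 = 123
a[4] = (363 - 2*123) / 3 = 117/3 = 39
a[3] = (123 - 2*39) / 3 = 45/3 = 15
a[2] = (39 - 2*15) / 3 = 9/3 = 3
a[1] = (15 - 2*3) / 3 = 9/3 = 3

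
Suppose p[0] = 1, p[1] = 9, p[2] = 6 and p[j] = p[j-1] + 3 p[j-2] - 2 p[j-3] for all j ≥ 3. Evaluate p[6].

143

p[3] = 6 + 3(9) - 2(1) = 31
p[4] = 31 + 3(6) - 2(9) = 31
p[5] = 31 + 3(31) - 2(6) = 112
p[6] = 112 + 3(31) - 2(31) = 143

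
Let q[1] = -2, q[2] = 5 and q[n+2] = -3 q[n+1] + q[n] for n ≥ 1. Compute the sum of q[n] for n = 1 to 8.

5115

q[3] = -3(5) + (-2) = -17
q[4] = -3(-17) + 5 = 56
q[5] = -3(56) + (-17) = -185
q[6] = -3(-185) + 56 = 611
q[7] = -3(611) + (-185) = -2018
q[8] = -3(-2018) + 611 = 6665
Sum = (-2) + 5 + (-17) + 56 + (-185) + 611 + (-2018) + 6665 = 5115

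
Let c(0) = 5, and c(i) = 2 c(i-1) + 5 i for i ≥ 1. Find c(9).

7625

c(1) = 2(5) + 5 = 15
c(2) = 2(15) + 10 = 40
c(3) = 2(40) + 15 = 95
c(4) = 2(95) + 20 = 210
c(5) = 2(210) + 25 = 445
c(6) = 2(445) + 30 = 920
c(7) = 2(920) + 35 = 1875
c(8) = 2(1875) + 40 = 3790
c(9) = 2(3790) + 45 = 7625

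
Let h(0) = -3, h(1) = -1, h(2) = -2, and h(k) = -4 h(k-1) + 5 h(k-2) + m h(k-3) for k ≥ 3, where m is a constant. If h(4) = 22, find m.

h(3) = 3 - 3m
h(4) = -22 + 11m
So -22 + 11m = 22, giving m = 4.

4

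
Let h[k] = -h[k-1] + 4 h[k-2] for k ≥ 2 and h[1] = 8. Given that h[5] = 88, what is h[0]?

Let h[0] = v.
h[2] = -8 + 4v
h[3] = 40 - 4v
h[4] = -72 + 20v
h[5] = 232 - 36v
So 232 - 36v = 88, giving v = 4.

4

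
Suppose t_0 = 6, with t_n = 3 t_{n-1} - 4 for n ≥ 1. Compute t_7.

8750

t_1 = 3·6 - 4 = 14
t_2 = 3·14 - 4 = 38
t_3 = 3·38 - 4 = 110
t_4 = 3·110 - 4 = 326
t_5 = 3·326 - 4 = 974
t_6 = 3·974 - 4 = 2918
t_7 = 3·2918 - 4 = 8750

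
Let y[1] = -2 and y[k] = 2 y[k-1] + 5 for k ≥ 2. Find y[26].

The fixed point is 5/(1 - 2) = -5, so y[k] + 5 = 2(y[k-1] + 5).
Hence y[k] = 3·2^{k-1} - 5.
y[26] = 3·2^{25} - 5 = 3·33554432 - 5 = 100663291.

100663291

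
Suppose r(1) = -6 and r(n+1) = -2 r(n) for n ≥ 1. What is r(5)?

r(2) = -2*(-6) = 12
r(3) = -2*12 = -24
r(4) = -2*(-24) = 48
r(5) = -2*48 = -96

-96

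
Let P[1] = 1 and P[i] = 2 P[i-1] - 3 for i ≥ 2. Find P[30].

-1073741821

The fixed point is -3/(1 - 2) = 3, so P[i] - 3 = 2(P[i-1] - 3).
Hence P[i] = -2·2^{i-1} + 3.
P[30] = -2·2^{29} + 3 = -2·536870912 + 3 = -1073741821.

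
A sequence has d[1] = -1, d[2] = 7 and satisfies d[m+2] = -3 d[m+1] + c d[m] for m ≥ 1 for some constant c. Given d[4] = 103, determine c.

4

d[3] = -21 - c
d[4] = 63 + 10c
So 63 + 10c = 103, giving c = 4.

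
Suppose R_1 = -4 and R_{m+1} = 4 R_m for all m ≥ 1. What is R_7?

-16384

R_2 = 4(-4) = -16
R_3 = 4(-16) = -64
R_4 = 4(-64) = -256
R_5 = 4(-256) = -1024
R_6 = 4(-1024) = -4096
R_7 = 4(-4096) = -16384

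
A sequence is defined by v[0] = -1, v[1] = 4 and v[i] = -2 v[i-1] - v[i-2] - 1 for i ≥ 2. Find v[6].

-22

v[2] = -2·4 - (-1) - 1 = -8
v[3] = -2·(-8) - 4 - 1 = 11
v[4] = -2·11 - (-8) - 1 = -15
v[5] = -2·(-15) - 11 - 1 = 18
v[6] = -2·18 - (-15) - 1 = -22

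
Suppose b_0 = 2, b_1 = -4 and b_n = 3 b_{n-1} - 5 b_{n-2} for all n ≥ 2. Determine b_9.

b_2 = 3·(-4) - 5·2 = -22
b_3 = 3·(-22) - 5·(-4) = -46
b_4 = 3·(-46) - 5·(-22) = -28
b_5 = 3·(-28) - 5·(-46) = 146
b_6 = 3·146 - 5·(-28) = 578
b_7 = 3·578 - 5·146 = 1004
b_8 = 3·1004 - 5·578 = 122
b_9 = 3·122 - 5·1004 = -4654

-4654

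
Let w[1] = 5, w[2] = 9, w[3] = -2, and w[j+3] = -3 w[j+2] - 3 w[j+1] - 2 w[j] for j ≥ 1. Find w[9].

1006

w[4] = -3·(-2) - 3·9 - 2·5 = -31
w[5] = -3·(-31) - 3·(-2) - 2·9 = 81
w[6] = -3·81 - 3·(-31) - 2·(-2) = -146
w[7] = -3·(-146) - 3·81 - 2·(-31) = 257
w[8] = -3·257 - 3·(-146) - 2·81 = -495
w[9] = -3·(-495) - 3·257 - 2·(-146) = 1006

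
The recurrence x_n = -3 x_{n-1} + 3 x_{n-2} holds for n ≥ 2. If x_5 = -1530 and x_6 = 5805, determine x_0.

5

Rearranging, x_{n-2} = (x_n + 3 x_{n-1}) / 3.
x_4 = (5805 + 3(-1530)) / 3 = 1215/3 = 405
x_3 = (-1530 + 3(405)) / 3 = -315/3 = -105
x_2 = (405 + 3(-105)) / 3 = 90/3 = 30
x_1 = (-105 + 3(30)) / 3 = -15/3 = -5
x_0 = (30 + 3(-5)) / 3 = 15/3 = 5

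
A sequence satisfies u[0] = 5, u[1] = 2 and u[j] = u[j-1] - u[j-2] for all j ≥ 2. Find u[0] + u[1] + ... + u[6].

5

u[2] = 2 - 5 = -3
u[3] = (-3) - 2 = -5
u[4] = (-5) - (-3) = -2
u[5] = (-2) - (-5) = 3
u[6] = 3 - (-2) = 5
Sum = 5 + 2 + (-3) + (-5) + (-2) + 3 + 5 = 5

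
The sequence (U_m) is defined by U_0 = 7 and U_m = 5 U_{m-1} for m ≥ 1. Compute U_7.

U_1 = 5(7) = 35
U_2 = 5(35) = 175
U_3 = 5(175) = 875
U_4 = 5(875) = 4375
U_5 = 5(4375) = 21875
U_6 = 5(21875) = 109375
U_7 = 5(109375) = 546875

546875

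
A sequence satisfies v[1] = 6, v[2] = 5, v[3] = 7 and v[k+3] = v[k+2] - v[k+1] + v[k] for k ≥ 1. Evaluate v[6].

v[4] = 7 - 5 + 6 = 8
v[5] = 8 - 7 + 5 = 6
v[6] = 6 - 8 + 7 = 5

5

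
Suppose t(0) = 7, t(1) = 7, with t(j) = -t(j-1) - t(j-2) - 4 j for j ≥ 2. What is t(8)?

t(2) = -7 - 7 - 8 = -22
t(3) = -(-22) - 7 - 12 = 3
t(4) = -3 - (-22) - 16 = 3
t(5) = -3 - 3 - 20 = -26
t(6) = -(-26) - 3 - 24 = -1
t(7) = -(-1) - (-26) - 28 = -1
t(8) = -(-1) - (-1) - 32 = -30

-30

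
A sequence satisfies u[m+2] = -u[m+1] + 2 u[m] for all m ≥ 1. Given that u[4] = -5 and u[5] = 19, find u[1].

Rearranging, u[m-2] = (u[m] + u[m-1]) / 2.
u[3] = (19 + (-5)) / 2 = 14/2 = 7
u[2] = (-5 + 7) / 2 = 2/2 = 1
u[1] = (7 + 1) / 2 = 8/2 = 4

4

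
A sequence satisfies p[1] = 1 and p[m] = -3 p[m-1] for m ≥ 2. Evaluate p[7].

p[2] = -3(1) = -3
p[3] = -3(-3) = 9
p[4] = -3(9) = -27
p[5] = -3(-27) = 81
p[6] = -3(81) = -243
p[7] = -3(-243) = 729

729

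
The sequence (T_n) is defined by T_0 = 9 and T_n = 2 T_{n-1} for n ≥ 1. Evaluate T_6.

576

T_1 = 2·9 = 18
T_2 = 2·18 = 36
T_3 = 2·36 = 72
T_4 = 2·72 = 144
T_5 = 2·144 = 288
T_6 = 2·288 = 576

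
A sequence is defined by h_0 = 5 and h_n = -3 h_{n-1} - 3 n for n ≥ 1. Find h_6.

4050

h_1 = -3(5) - 3 = -18
h_2 = -3(-18) - 6 = 48
h_3 = -3(48) - 9 = -153
h_4 = -3(-153) - 12 = 447
h_5 = -3(447) - 15 = -1356
h_6 = -3(-1356) - 18 = 4050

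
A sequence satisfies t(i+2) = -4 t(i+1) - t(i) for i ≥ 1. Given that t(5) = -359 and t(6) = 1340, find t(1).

Rearranging, t(i-2) = -(t(i) + 4 t(i-1)).
t(4) = -(1340 + 4·(-359)) = 96
t(3) = -(-359 + 4·96) = -25
t(2) = -(96 + 4·(-25)) = 4
t(1) = -(-25 + 4·4) = 9

9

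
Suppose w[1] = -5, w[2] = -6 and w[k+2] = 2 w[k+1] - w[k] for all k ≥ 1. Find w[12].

-16

w[3] = 2·(-6) - (-5) = -7
w[4] = 2·(-7) - (-6) = -8
w[5] = 2·(-8) - (-7) = -9
w[6] = 2·(-9) - (-8) = -10
w[7] = 2·(-10) - (-9) = -11
w[8] = 2·(-11) - (-10) = -12
w[9] = 2·(-12) - (-11) = -13
w[10] = 2·(-13) - (-12) = -14
w[11] = 2·(-14) - (-13) = -15
w[12] = 2·(-15) - (-14) = -16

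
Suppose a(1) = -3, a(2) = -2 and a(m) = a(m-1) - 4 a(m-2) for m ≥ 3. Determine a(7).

-6

a(3) = (-2) - 4*(-3) = 10
a(4) = 10 - 4*(-2) = 18
a(5) = 18 - 4*10 = -22
a(6) = (-22) - 4*18 = -94
a(7) = (-94) - 4*(-22) = -6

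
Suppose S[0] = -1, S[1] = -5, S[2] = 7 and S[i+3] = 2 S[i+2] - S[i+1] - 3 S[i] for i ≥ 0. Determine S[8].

S[3] = 2(7) - (-5) - 3(-1) = 22
S[4] = 2(22) - 7 - 3(-5) = 52
S[5] = 2(52) - 22 - 3(7) = 61
S[6] = 2(61) - 52 - 3(22) = 4
S[7] = 2(4) - 61 - 3(52) = -209
S[8] = 2(-209) - 4 - 3(61) = -605

-605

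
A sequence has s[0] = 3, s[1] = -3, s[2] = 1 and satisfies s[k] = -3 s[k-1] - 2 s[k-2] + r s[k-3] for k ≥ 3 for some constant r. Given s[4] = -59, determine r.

s[3] = 3 + 3r
s[4] = -11 - 12r
So -11 - 12r = -59, giving r = 4.

4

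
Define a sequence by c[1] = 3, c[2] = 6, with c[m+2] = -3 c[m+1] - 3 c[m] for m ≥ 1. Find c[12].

c[3] = -3*6 - 3*3 = -27
c[4] = -3*(-27) - 3*6 = 63
c[5] = -3*63 - 3*(-27) = -108
c[6] = -3*(-108) - 3*63 = 135
c[7] = -3*135 - 3*(-108) = -81
c[8] = -3*(-81) - 3*135 = -162
c[9] = -3*(-162) - 3*(-81) = 729
c[10] = -3*729 - 3*(-162) = -1701
c[11] = -3*(-1701) - 3*729 = 2916
c[12] = -3*2916 - 3*(-1701) = -3645

-3645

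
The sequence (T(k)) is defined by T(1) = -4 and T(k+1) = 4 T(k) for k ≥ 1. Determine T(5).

T(2) = 4(-4) = -16
T(3) = 4(-16) = -64
T(4) = 4(-64) = -256
T(5) = 4(-256) = -1024

-1024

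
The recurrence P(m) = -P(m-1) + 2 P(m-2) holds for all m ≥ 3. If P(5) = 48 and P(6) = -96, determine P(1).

3

Rearranging, P(m-2) = (P(m) + P(m-1)) / 2.
P(4) = (-96 + 48) / 2 = -48/2 = -24
P(3) = (48 + (-24)) / 2 = 24/2 = 12
P(2) = (-24 + 12) / 2 = -12/2 = -6
P(1) = (12 + (-6)) / 2 = 6/2 = 3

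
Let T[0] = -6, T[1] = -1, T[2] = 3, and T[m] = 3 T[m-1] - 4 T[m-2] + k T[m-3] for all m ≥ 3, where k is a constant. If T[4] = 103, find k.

T[3] = 13 - 6k
T[4] = 27 - 19k
So 27 - 19k = 103, giving k = -4.

-4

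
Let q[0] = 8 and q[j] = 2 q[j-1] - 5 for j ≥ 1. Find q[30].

3221225477

The fixed point is -5/(1 - 2) = 5, so q[j] - 5 = 2(q[j-1] - 5).
Hence q[j] = 3·2^j + 5.
q[30] = 3·2^{30} + 5 = 3·1073741824 + 5 = 3221225477.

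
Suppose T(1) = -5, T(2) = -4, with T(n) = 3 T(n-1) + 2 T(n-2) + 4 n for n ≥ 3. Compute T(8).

T(3) = 3*(-4) + 2*(-5) + 12 = -10
T(4) = 3*(-10) + 2*(-4) + 16 = -22
T(5) = 3*(-22) + 2*(-10) + 20 = -66
T(6) = 3*(-66) + 2*(-22) + 24 = -218
T(7) = 3*(-218) + 2*(-66) + 28 = -758
T(8) = 3*(-758) + 2*(-218) + 32 = -2678

-2678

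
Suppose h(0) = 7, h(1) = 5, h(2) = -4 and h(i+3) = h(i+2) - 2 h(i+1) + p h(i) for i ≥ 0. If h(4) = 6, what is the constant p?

1

h(3) = -14 + 7p
h(4) = -6 + 12p
So -6 + 12p = 6, giving p = 1.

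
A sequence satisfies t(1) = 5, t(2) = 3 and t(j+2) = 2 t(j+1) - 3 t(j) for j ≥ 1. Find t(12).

t(3) = 2(3) - 3(5) = -9
t(4) = 2(-9) - 3(3) = -27
t(5) = 2(-27) - 3(-9) = -27
t(6) = 2(-27) - 3(-27) = 27
t(7) = 2(27) - 3(-27) = 135
t(8) = 2(135) - 3(27) = 189
t(9) = 2(189) - 3(135) = -27
t(10) = 2(-27) - 3(189) = -621
t(11) = 2(-621) - 3(-27) = -1161
t(12) = 2(-1161) - 3(-621) = -459

-459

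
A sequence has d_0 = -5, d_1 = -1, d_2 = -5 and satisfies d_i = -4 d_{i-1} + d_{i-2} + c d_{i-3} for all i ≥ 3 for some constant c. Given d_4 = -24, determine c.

d_3 = 19 - 5c
d_4 = -81 + 19c
So -81 + 19c = -24, giving c = 3.

3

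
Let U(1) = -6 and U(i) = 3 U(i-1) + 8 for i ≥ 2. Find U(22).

-20920706410

The fixed point is 8/(1 - 3) = -4, so U(i) + 4 = 3(U(i-1) + 4).
Hence U(i) = -2·3^{i-1} - 4.
U(22) = -2·3^{21} - 4 = -2·10460353203 - 4 = -20920706410.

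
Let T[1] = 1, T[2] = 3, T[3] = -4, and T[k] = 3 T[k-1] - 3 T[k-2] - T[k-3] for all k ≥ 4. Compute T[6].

-101

T[4] = 3·(-4) - 3·3 - 1 = -22
T[5] = 3·(-22) - 3·(-4) - 3 = -57
T[6] = 3·(-57) - 3·(-22) - (-4) = -101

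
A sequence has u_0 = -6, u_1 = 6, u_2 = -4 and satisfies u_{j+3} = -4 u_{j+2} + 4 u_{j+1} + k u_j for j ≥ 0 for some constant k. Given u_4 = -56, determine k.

4

u_3 = 40 - 6k
u_4 = -176 + 30k
So -176 + 30k = -56, giving k = 4.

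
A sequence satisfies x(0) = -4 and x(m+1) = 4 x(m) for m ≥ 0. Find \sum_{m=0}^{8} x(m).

x(1) = 4*(-4) = -16
x(2) = 4*(-16) = -64
x(3) = 4*(-64) = -256
x(4) = 4*(-256) = -1024
x(5) = 4*(-1024) = -4096
x(6) = 4*(-4096) = -16384
x(7) = 4*(-16384) = -65536
x(8) = 4*(-65536) = -262144
Sum = (-4) + (-16) + (-64) + (-256) + (-1024) + (-4096) + (-16384) + (-65536) + (-262144) = -349524

-349524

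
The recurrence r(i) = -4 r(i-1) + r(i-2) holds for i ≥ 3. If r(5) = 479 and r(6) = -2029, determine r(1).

7

Rearranging, r(i-2) = r(i) + 4 r(i-1).
r(4) = -2029 + 4*479 = -113
r(3) = 479 + 4*(-113) = 27
r(2) = -113 + 4*27 = -5
r(1) = 27 + 4*(-5) = 7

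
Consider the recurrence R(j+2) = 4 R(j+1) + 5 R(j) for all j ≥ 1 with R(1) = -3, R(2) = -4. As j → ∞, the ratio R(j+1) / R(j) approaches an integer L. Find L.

5

The characteristic equation is r^2 - 4r - 5 = 0, which factors as (r - 5)(r + 1) = 0.
So the roots are 5 and -1. Since |5| > |-1| and the coefficient of 5^j is non-zero, the ratio tends to 5.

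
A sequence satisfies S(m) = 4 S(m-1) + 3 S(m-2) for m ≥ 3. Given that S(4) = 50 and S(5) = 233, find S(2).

Rearranging, S(m-2) = (S(m) - 4 S(m-1)) / 3.
S(3) = (233 - 4(50)) / 3 = 33/3 = 11
S(2) = (50 - 4(11)) / 3 = 6/3 = 2

2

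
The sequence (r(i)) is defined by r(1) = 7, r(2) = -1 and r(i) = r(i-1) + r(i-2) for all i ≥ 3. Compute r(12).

296

r(3) = (-1) + 7 = 6
r(4) = 6 + (-1) = 5
r(5) = 5 + 6 = 11
r(6) = 11 + 5 = 16
r(7) = 16 + 11 = 27
r(8) = 27 + 16 = 43
r(9) = 43 + 27 = 70
r(10) = 70 + 43 = 113
r(11) = 113 + 70 = 183
r(12) = 183 + 113 = 296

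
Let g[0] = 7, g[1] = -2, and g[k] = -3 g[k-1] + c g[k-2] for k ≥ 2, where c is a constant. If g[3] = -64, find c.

2

g[2] = 6 + 7c
g[3] = -18 - 23c
So -18 - 23c = -64, giving c = 2.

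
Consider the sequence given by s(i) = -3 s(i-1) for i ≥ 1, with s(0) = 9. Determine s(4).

729

s(1) = -3·9 = -27
s(2) = -3·(-27) = 81
s(3) = -3·81 = -243
s(4) = -3·(-243) = 729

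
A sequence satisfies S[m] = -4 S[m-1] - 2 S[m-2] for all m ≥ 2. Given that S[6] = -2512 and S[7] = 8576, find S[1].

Rearranging, S[m-2] = (S[m] + 4 S[m-1]) / -2.
S[5] = (8576 + 4*(-2512)) / -2 = -1472/-2 = 736
S[4] = (-2512 + 4*736) / -2 = 432/-2 = -216
S[3] = (736 + 4*(-216)) / -2 = -128/-2 = 64
S[2] = (-216 + 4*64) / -2 = 40/-2 = -20
S[1] = (64 + 4*(-20)) / -2 = -16/-2 = 8

8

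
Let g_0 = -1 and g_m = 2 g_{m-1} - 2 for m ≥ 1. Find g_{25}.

The fixed point is -2/(1 - 2) = 2, so g_m - 2 = 2(g_{m-1} - 2).
Hence g_m = -3·2^m + 2.
g_{25} = -3·2^{25} + 2 = -3·33554432 + 2 = -100663294.

-100663294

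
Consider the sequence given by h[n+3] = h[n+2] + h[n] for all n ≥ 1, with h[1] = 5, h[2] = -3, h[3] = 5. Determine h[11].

92

h[4] = 5 + 5 = 10
h[5] = 10 + (-3) = 7
h[6] = 7 + 5 = 12
h[7] = 12 + 10 = 22
h[8] = 22 + 7 = 29
h[9] = 29 + 12 = 41
h[10] = 41 + 22 = 63
h[11] = 63 + 29 = 92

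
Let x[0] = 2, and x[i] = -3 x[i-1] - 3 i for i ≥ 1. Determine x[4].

204

x[1] = -3*2 - 3 = -9
x[2] = -3*(-9) - 6 = 21
x[3] = -3*21 - 9 = -72
x[4] = -3*(-72) - 12 = 204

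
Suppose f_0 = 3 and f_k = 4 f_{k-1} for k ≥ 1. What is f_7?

49152

f_1 = 4·3 = 12
f_2 = 4·12 = 48
f_3 = 4·48 = 192
f_4 = 4·192 = 768
f_5 = 4·768 = 3072
f_6 = 4·3072 = 12288
f_7 = 4·12288 = 49152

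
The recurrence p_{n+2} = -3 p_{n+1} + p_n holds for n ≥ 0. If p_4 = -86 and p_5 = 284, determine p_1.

Rearranging, p_{n-2} = p_n + 3 p_{n-1}.
p_3 = 284 + 3(-86) = 26
p_2 = -86 + 3(26) = -8
p_1 = 26 + 3(-8) = 2

2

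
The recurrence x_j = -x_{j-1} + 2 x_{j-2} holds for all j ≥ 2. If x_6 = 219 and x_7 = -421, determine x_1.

-1

Rearranging, x_{j-2} = (x_j + x_{j-1}) / 2.
x_5 = (-421 + 219) / 2 = -202/2 = -101
x_4 = (219 + (-101)) / 2 = 118/2 = 59
x_3 = (-101 + 59) / 2 = -42/2 = -21
x_2 = (59 + (-21)) / 2 = 38/2 = 19
x_1 = (-21 + 19) / 2 = -2/2 = -1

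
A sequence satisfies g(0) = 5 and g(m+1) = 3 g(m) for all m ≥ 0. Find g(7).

g(1) = 3·5 = 15
g(2) = 3·15 = 45
g(3) = 3·45 = 135
g(4) = 3·135 = 405
g(5) = 3·405 = 1215
g(6) = 3·1215 = 3645
g(7) = 3·3645 = 10935

10935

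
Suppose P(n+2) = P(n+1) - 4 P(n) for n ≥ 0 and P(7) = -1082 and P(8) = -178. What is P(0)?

Rearranging, P(n-2) = (P(n) - P(n-1)) / -4.
P(6) = (-178 - (-1082)) / -4 = 904/-4 = -226
P(5) = (-1082 - (-226)) / -4 = -856/-4 = 214
P(4) = (-226 - 214) / -4 = -440/-4 = 110
P(3) = (214 - 110) / -4 = 104/-4 = -26
P(2) = (110 - (-26)) / -4 = 136/-4 = -34
P(1) = (-26 - (-34)) / -4 = 8/-4 = -2
P(0) = (-34 - (-2)) / -4 = -32/-4 = 8

8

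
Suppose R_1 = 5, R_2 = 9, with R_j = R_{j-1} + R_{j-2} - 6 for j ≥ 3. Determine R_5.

13

R_3 = 9 + 5 - 6 = 8
R_4 = 8 + 9 - 6 = 11
R_5 = 11 + 8 - 6 = 13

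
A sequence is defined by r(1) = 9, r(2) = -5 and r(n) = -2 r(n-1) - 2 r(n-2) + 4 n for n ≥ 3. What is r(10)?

r(3) = -2*(-5) - 2*9 + 12 = 4
r(4) = -2*4 - 2*(-5) + 16 = 18
r(5) = -2*18 - 2*4 + 20 = -24
r(6) = -2*(-24) - 2*18 + 24 = 36
r(7) = -2*36 - 2*(-24) + 28 = 4
r(8) = -2*4 - 2*36 + 32 = -48
r(9) = -2*(-48) - 2*4 + 36 = 124
r(10) = -2*124 - 2*(-48) + 40 = -112

-112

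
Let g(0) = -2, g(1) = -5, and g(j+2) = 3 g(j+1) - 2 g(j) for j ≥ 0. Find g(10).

g(2) = 3(-5) - 2(-2) = -11
g(3) = 3(-11) - 2(-5) = -23
g(4) = 3(-23) - 2(-11) = -47
g(5) = 3(-47) - 2(-23) = -95
g(6) = 3(-95) - 2(-47) = -191
g(7) = 3(-191) - 2(-95) = -383
g(8) = 3(-383) - 2(-191) = -767
g(9) = 3(-767) - 2(-383) = -1535
g(10) = 3(-1535) - 2(-767) = -3071

-3071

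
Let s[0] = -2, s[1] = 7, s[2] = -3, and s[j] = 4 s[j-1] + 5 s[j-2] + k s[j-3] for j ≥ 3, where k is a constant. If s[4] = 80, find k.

-3

s[3] = 23 - 2k
s[4] = 77 - k
So 77 - k = 80, giving k = -3.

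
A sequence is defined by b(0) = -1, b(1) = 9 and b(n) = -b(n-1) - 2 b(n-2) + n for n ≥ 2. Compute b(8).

b(2) = -9 - 2·(-1) + 2 = -5
b(3) = -(-5) - 2·9 + 3 = -10
b(4) = -(-10) - 2·(-5) + 4 = 24
b(5) = -24 - 2·(-10) + 5 = 1
b(6) = -1 - 2·24 + 6 = -43
b(7) = -(-43) - 2·1 + 7 = 48
b(8) = -48 - 2·(-43) + 8 = 46

46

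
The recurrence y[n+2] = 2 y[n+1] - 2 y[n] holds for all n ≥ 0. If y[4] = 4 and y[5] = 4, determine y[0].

Rearranging, y[n-2] = (y[n] - 2 y[n-1]) / -2.
y[3] = (4 - 2·4) / -2 = -4/-2 = 2
y[2] = (4 - 2·2) / -2 = 0/-2 = 0
y[1] = (2 - 2·0) / -2 = 2/-2 = -1
y[0] = (0 - 2·(-1)) / -2 = 2/-2 = -1

-1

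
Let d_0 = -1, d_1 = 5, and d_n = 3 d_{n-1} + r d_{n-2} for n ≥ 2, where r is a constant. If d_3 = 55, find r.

d_2 = 15 - r
d_3 = 45 + 2r
So 45 + 2r = 55, giving r = 5.

5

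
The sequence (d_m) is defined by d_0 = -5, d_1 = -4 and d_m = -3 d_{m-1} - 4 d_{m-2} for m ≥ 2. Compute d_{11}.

-18704

d_2 = -3(-4) - 4(-5) = 32
d_3 = -3(32) - 4(-4) = -80
d_4 = -3(-80) - 4(32) = 112
d_5 = -3(112) - 4(-80) = -16
d_6 = -3(-16) - 4(112) = -400
d_7 = -3(-400) - 4(-16) = 1264
d_8 = -3(1264) - 4(-400) = -2192
d_9 = -3(-2192) - 4(1264) = 1520
d_{10} = -3(1520) - 4(-2192) = 4208
d_{11} = -3(4208) - 4(1520) = -18704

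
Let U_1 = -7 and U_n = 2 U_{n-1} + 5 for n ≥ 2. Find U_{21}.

-2097157

The fixed point is 5/(1 - 2) = -5, so U_n + 5 = 2(U_{n-1} + 5).
Hence U_n = -2·2^{n-1} - 5.
U_{21} = -2·2^{20} - 5 = -2·1048576 - 5 = -2097157.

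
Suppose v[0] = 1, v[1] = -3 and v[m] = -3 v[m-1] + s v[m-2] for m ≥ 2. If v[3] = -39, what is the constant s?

2

v[2] = 9 + s
v[3] = -27 - 6s
So -27 - 6s = -39, giving s = 2.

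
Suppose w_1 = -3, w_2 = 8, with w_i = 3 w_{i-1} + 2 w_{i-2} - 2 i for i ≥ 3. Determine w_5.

146

w_3 = 3·8 + 2·(-3) - 6 = 12
w_4 = 3·12 + 2·8 - 8 = 44
w_5 = 3·44 + 2·12 - 10 = 146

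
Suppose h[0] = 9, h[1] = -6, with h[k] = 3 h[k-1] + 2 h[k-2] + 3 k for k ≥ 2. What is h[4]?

h[2] = 3·(-6) + 2·9 + 6 = 6
h[3] = 3·6 + 2·(-6) + 9 = 15
h[4] = 3·15 + 2·6 + 12 = 69

69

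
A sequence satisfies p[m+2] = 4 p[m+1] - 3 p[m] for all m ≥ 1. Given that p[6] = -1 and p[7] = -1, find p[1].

-1

Rearranging, p[m-2] = (p[m] - 4 p[m-1]) / -3.
p[5] = (-1 - 4·(-1)) / -3 = 3/-3 = -1
p[4] = (-1 - 4·(-1)) / -3 = 3/-3 = -1
p[3] = (-1 - 4·(-1)) / -3 = 3/-3 = -1
p[2] = (-1 - 4·(-1)) / -3 = 3/-3 = -1
p[1] = (-1 - 4·(-1)) / -3 = 3/-3 = -1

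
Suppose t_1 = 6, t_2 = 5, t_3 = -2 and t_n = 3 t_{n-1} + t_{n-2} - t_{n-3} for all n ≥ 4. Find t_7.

-288

t_4 = 3·(-2) + 5 - 6 = -7
t_5 = 3·(-7) + (-2) - 5 = -28
t_6 = 3·(-28) + (-7) - (-2) = -89
t_7 = 3·(-89) + (-28) - (-7) = -288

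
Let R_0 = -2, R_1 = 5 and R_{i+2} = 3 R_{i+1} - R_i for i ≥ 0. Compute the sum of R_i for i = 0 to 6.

1334

R_2 = 3·5 - (-2) = 17
R_3 = 3·17 - 5 = 46
R_4 = 3·46 - 17 = 121
R_5 = 3·121 - 46 = 317
R_6 = 3·317 - 121 = 830
Sum = (-2) + 5 + 17 + 46 + 121 + 317 + 830 = 1334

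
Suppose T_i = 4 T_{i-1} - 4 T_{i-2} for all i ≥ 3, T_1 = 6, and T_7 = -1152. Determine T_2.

4

Let T_2 = z.
T_3 = -24 + 4z
T_4 = -96 + 12z
T_5 = -288 + 32z
T_6 = -768 + 80z
T_7 = -1920 + 192z
So -1920 + 192z = -1152, giving z = 4.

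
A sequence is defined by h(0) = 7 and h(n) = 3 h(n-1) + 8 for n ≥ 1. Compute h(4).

887

h(1) = 3*7 + 8 = 29
h(2) = 3*29 + 8 = 95
h(3) = 3*95 + 8 = 293
h(4) = 3*293 + 8 = 887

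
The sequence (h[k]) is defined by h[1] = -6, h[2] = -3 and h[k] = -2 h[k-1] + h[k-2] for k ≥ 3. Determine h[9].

h[3] = -2(-3) + (-6) = 0
h[4] = -2(0) + (-3) = -3
h[5] = -2(-3) + 0 = 6
h[6] = -2(6) + (-3) = -15
h[7] = -2(-15) + 6 = 36
h[8] = -2(36) + (-15) = -87
h[9] = -2(-87) + 36 = 210

210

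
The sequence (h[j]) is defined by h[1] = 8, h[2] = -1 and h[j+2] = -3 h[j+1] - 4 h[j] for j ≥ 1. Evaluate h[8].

h[3] = -3*(-1) - 4*8 = -29
h[4] = -3*(-29) - 4*(-1) = 91
h[5] = -3*91 - 4*(-29) = -157
h[6] = -3*(-157) - 4*91 = 107
h[7] = -3*107 - 4*(-157) = 307
h[8] = -3*307 - 4*107 = -1349

-1349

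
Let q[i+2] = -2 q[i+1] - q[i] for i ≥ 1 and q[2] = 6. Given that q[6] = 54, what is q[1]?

6

Let q[1] = z.
q[3] = -12 - z
q[4] = 18 + 2z
q[5] = -24 - 3z
q[6] = 30 + 4z
So 30 + 4z = 54, giving z = 6.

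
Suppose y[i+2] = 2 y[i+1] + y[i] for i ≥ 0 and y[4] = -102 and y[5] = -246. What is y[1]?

Rearranging, y[i-2] = y[i] - 2 y[i-1].
y[3] = -246 - 2(-102) = -42
y[2] = -102 - 2(-42) = -18
y[1] = -42 - 2(-18) = -6

-6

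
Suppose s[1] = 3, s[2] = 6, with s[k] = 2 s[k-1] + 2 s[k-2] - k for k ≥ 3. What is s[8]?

s[3] = 2(6) + 2(3) - 3 = 15
s[4] = 2(15) + 2(6) - 4 = 38
s[5] = 2(38) + 2(15) - 5 = 101
s[6] = 2(101) + 2(38) - 6 = 272
s[7] = 2(272) + 2(101) - 7 = 739
s[8] = 2(739) + 2(272) - 8 = 2014

2014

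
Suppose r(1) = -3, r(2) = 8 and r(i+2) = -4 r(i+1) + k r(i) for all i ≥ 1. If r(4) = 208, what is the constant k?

r(3) = -32 - 3k
r(4) = 128 + 20k
So 128 + 20k = 208, giving k = 4.

4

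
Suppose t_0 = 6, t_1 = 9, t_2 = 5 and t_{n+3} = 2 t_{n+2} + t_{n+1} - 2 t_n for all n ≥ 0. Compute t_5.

-1

t_3 = 2*5 + 9 - 2*6 = 7
t_4 = 2*7 + 5 - 2*9 = 1
t_5 = 2*1 + 7 - 2*5 = -1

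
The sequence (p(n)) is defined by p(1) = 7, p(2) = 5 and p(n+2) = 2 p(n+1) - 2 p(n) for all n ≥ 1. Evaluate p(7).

p(3) = 2·5 - 2·7 = -4
p(4) = 2·(-4) - 2·5 = -18
p(5) = 2·(-18) - 2·(-4) = -28
p(6) = 2·(-28) - 2·(-18) = -20
p(7) = 2·(-20) - 2·(-28) = 16

16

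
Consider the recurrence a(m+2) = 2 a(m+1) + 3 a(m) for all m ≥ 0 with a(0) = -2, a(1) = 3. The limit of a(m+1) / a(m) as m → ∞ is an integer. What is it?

3

The characteristic equation is r^2 - 2r - 3 = 0, which factors as (r - 3)(r + 1) = 0.
So the roots are 3 and -1. Since |3| > |-1| and the coefficient of 3^m is non-zero, the ratio tends to 3.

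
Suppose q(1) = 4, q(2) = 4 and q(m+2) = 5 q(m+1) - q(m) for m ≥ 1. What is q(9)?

191824

q(3) = 5*4 - 4 = 16
q(4) = 5*16 - 4 = 76
q(5) = 5*76 - 16 = 364
q(6) = 5*364 - 76 = 1744
q(7) = 5*1744 - 364 = 8356
q(8) = 5*8356 - 1744 = 40036
q(9) = 5*40036 - 8356 = 191824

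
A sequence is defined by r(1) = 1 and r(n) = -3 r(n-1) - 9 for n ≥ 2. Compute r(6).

-792

r(2) = -3*1 - 9 = -12
r(3) = -3*(-12) - 9 = 27
r(4) = -3*27 - 9 = -90
r(5) = -3*(-90) - 9 = 261
r(6) = -3*261 - 9 = -792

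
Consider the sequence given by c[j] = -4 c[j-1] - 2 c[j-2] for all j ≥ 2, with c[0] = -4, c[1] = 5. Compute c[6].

-1488

c[2] = -4*5 - 2*(-4) = -12
c[3] = -4*(-12) - 2*5 = 38
c[4] = -4*38 - 2*(-12) = -128
c[5] = -4*(-128) - 2*38 = 436
c[6] = -4*436 - 2*(-128) = -1488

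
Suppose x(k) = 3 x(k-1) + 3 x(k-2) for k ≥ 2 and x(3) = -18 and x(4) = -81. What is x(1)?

3

Rearranging, x(k-2) = (x(k) - 3 x(k-1)) / 3.
x(2) = (-81 - 3·(-18)) / 3 = -27/3 = -9
x(1) = (-18 - 3·(-9)) / 3 = 9/3 = 3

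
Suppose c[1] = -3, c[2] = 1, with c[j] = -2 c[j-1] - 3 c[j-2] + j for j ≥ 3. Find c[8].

109

c[3] = -2(1) - 3(-3) + 3 = 10
c[4] = -2(10) - 3(1) + 4 = -19
c[5] = -2(-19) - 3(10) + 5 = 13
c[6] = -2(13) - 3(-19) + 6 = 37
c[7] = -2(37) - 3(13) + 7 = -106
c[8] = -2(-106) - 3(37) + 8 = 109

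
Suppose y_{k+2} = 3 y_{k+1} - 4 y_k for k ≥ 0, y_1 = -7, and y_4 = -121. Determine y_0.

Let y_0 = v.
y_2 = -21 - 4v
y_3 = -35 - 12v
y_4 = -21 - 20v
So -21 - 20v = -121, giving v = 5.

5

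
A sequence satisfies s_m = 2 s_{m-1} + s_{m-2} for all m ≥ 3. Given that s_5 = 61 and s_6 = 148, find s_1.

-7

Rearranging, s_{m-2} = s_m - 2 s_{m-1}.
s_4 = 148 - 2(61) = 26
s_3 = 61 - 2(26) = 9
s_2 = 26 - 2(9) = 8
s_1 = 9 - 2(8) = -7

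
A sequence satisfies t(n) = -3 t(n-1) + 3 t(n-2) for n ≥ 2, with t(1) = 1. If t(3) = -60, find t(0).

Let t(0) = x.
t(2) = -3 + 3x
t(3) = 12 - 9x
So 12 - 9x = -60, giving x = 8.

8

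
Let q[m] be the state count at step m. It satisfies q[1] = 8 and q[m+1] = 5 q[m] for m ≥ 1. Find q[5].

q[2] = 5*8 = 40
q[3] = 5*40 = 200
q[4] = 5*200 = 1000
q[5] = 5*1000 = 5000

5000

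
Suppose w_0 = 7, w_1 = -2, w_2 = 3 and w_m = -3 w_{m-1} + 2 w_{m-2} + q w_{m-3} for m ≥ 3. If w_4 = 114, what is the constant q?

-3

w_3 = -13 + 7q
w_4 = 45 - 23q
So 45 - 23q = 114, giving q = -3.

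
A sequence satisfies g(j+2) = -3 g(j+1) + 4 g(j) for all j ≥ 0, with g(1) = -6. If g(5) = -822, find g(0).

-2

Let g(0) = v.
g(2) = 18 + 4v
g(3) = -78 - 12v
g(4) = 306 + 52v
g(5) = -1230 - 204v
So -1230 - 204v = -822, giving v = -2.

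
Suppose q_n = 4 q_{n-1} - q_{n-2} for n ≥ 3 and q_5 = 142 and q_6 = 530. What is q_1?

-2

Rearranging, q_{n-2} = -(q_n - 4 q_{n-1}).
q_4 = -(530 - 4*142) = 38
q_3 = -(142 - 4*38) = 10
q_2 = -(38 - 4*10) = 2
q_1 = -(10 - 4*2) = -2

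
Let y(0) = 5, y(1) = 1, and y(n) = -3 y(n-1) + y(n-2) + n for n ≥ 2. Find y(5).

y(2) = -3(1) + 5 + 2 = 4
y(3) = -3(4) + 1 + 3 = -8
y(4) = -3(-8) + 4 + 4 = 32
y(5) = -3(32) + (-8) + 5 = -99

-99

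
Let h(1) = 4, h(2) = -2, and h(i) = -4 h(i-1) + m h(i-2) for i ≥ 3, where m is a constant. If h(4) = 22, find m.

-3

h(3) = 8 + 4m
h(4) = -32 - 18m
So -32 - 18m = 22, giving m = -3.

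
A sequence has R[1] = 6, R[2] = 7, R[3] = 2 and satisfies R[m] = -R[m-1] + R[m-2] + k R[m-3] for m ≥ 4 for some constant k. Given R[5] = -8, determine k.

R[4] = 5 + 6k
R[5] = -3 + k
So -3 + k = -8, giving k = -5.

-5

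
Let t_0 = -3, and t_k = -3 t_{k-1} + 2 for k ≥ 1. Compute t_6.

-2551

t_1 = -3·(-3) + 2 = 11
t_2 = -3·11 + 2 = -31
t_3 = -3·(-31) + 2 = 95
t_4 = -3·95 + 2 = -283
t_5 = -3·(-283) + 2 = 851
t_6 = -3·851 + 2 = -2551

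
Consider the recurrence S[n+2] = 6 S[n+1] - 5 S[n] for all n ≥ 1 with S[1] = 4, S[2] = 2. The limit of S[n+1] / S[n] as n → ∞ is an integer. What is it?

5

The characteristic equation is r^2 - 6r + 5 = 0, which factors as (r - 5)(r - 1) = 0.
So the roots are 5 and 1. Since |5| > |1| and the coefficient of 5^n is non-zero, the ratio tends to 5.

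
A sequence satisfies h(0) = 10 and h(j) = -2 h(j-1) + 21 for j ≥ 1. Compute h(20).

The fixed point is 21/(1 + 2) = 7, so h(j) - 7 = -2(h(j-1) - 7).
Hence h(j) = 3·(-2)^j + 7.
h(20) = 3·(-2)^{20} + 7 = 3·1048576 + 7 = 3145735.

3145735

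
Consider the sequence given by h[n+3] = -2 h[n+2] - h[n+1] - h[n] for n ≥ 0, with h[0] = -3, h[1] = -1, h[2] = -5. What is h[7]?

h[3] = -2·(-5) - (-1) - (-3) = 14
h[4] = -2·14 - (-5) - (-1) = -22
h[5] = -2·(-22) - 14 - (-5) = 35
h[6] = -2·35 - (-22) - 14 = -62
h[7] = -2·(-62) - 35 - (-22) = 111

111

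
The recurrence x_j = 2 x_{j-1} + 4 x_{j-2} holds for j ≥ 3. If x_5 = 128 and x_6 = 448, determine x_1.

Rearranging, x_{j-2} = (x_j - 2 x_{j-1}) / 4.
x_4 = (448 - 2(128)) / 4 = 192/4 = 48
x_3 = (128 - 2(48)) / 4 = 32/4 = 8
x_2 = (48 - 2(8)) / 4 = 32/4 = 8
x_1 = (8 - 2(8)) / 4 = -8/4 = -2

-2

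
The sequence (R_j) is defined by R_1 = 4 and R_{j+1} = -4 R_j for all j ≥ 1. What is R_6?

-4096

R_2 = -4(4) = -16
R_3 = -4(-16) = 64
R_4 = -4(64) = -256
R_5 = -4(-256) = 1024
R_6 = -4(1024) = -4096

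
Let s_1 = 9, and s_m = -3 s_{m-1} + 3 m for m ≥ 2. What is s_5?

s_2 = -3·9 + 6 = -21
s_3 = -3·(-21) + 9 = 72
s_4 = -3·72 + 12 = -204
s_5 = -3·(-204) + 15 = 627

627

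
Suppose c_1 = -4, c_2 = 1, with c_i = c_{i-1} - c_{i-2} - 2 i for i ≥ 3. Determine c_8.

-11

c_3 = 1 - (-4) - 6 = -1
c_4 = (-1) - 1 - 8 = -10
c_5 = (-10) - (-1) - 10 = -19
c_6 = (-19) - (-10) - 12 = -21
c_7 = (-21) - (-19) - 14 = -16
c_8 = (-16) - (-21) - 16 = -11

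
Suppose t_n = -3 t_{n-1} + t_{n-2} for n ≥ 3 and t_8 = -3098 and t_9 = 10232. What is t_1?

2

Rearranging, t_{n-2} = t_n + 3 t_{n-1}.
t_7 = 10232 + 3(-3098) = 938
t_6 = -3098 + 3(938) = -284
t_5 = 938 + 3(-284) = 86
t_4 = -284 + 3(86) = -26
t_3 = 86 + 3(-26) = 8
t_2 = -26 + 3(8) = -2
t_1 = 8 + 3(-2) = 2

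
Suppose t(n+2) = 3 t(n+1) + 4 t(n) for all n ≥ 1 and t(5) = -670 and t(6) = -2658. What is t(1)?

-7

Rearranging, t(n-2) = (t(n) - 3 t(n-1)) / 4.
t(4) = (-2658 - 3(-670)) / 4 = -648/4 = -162
t(3) = (-670 - 3(-162)) / 4 = -184/4 = -46
t(2) = (-162 - 3(-46)) / 4 = -24/4 = -6
t(1) = (-46 - 3(-6)) / 4 = -28/4 = -7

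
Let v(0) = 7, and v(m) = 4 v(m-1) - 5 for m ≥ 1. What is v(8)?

v(1) = 4*7 - 5 = 23
v(2) = 4*23 - 5 = 87
v(3) = 4*87 - 5 = 343
v(4) = 4*343 - 5 = 1367
v(5) = 4*1367 - 5 = 5463
v(6) = 4*5463 - 5 = 21847
v(7) = 4*21847 - 5 = 87383
v(8) = 4*87383 - 5 = 349527

349527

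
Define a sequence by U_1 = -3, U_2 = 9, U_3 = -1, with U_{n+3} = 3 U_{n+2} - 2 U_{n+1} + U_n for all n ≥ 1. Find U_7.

U_4 = 3·(-1) - 2·9 + (-3) = -24
U_5 = 3·(-24) - 2·(-1) + 9 = -61
U_6 = 3·(-61) - 2·(-24) + (-1) = -136
U_7 = 3·(-136) - 2·(-61) + (-24) = -310

-310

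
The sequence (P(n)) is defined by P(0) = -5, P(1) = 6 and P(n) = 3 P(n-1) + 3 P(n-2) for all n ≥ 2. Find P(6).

1323

P(2) = 3*6 + 3*(-5) = 3
P(3) = 3*3 + 3*6 = 27
P(4) = 3*27 + 3*3 = 90
P(5) = 3*90 + 3*27 = 351
P(6) = 3*351 + 3*90 = 1323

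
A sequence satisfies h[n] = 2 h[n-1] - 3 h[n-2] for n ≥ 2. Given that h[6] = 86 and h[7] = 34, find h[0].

Rearranging, h[n-2] = (h[n] - 2 h[n-1]) / -3.
h[5] = (34 - 2·86) / -3 = -138/-3 = 46
h[4] = (86 - 2·46) / -3 = -6/-3 = 2
h[3] = (46 - 2·2) / -3 = 42/-3 = -14
h[2] = (2 - 2·(-14)) / -3 = 30/-3 = -10
h[1] = (-14 - 2·(-10)) / -3 = 6/-3 = -2
h[0] = (-10 - 2·(-2)) / -3 = -6/-3 = 2

2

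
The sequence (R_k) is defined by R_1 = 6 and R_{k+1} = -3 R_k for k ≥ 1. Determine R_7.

R_2 = -3(6) = -18
R_3 = -3(-18) = 54
R_4 = -3(54) = -162
R_5 = -3(-162) = 486
R_6 = -3(486) = -1458
R_7 = -3(-1458) = 4374

4374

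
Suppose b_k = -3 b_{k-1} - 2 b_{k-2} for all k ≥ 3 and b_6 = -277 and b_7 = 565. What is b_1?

Rearranging, b_{k-2} = (b_k + 3 b_{k-1}) / -2.
b_5 = (565 + 3(-277)) / -2 = -266/-2 = 133
b_4 = (-277 + 3(133)) / -2 = 122/-2 = -61
b_3 = (133 + 3(-61)) / -2 = -50/-2 = 25
b_2 = (-61 + 3(25)) / -2 = 14/-2 = -7
b_1 = (25 + 3(-7)) / -2 = 4/-2 = -2

-2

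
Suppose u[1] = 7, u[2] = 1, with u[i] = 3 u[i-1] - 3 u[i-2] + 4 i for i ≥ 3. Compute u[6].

u[3] = 3·1 - 3·7 + 12 = -6
u[4] = 3·(-6) - 3·1 + 16 = -5
u[5] = 3·(-5) - 3·(-6) + 20 = 23
u[6] = 3·23 - 3·(-5) + 24 = 108

108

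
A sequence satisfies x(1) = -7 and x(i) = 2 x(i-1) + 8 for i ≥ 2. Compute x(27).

The fixed point is 8/(1 - 2) = -8, so x(i) + 8 = 2(x(i-1) + 8).
Hence x(i) = 1·2^{i-1} - 8.
x(27) = 1·2^{26} - 8 = 1·67108864 - 8 = 67108856.

67108856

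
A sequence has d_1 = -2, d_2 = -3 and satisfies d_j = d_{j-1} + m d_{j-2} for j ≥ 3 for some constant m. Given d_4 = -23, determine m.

d_3 = -3 - 2m
d_4 = -3 - 5m
So -3 - 5m = -23, giving m = 4.

4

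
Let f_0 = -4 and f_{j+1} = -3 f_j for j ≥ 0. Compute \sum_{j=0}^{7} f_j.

f_1 = -3(-4) = 12
f_2 = -3(12) = -36
f_3 = -3(-36) = 108
f_4 = -3(108) = -324
f_5 = -3(-324) = 972
f_6 = -3(972) = -2916
f_7 = -3(-2916) = 8748
Sum = (-4) + 12 + (-36) + 108 + (-324) + 972 + (-2916) + 8748 = 6560

6560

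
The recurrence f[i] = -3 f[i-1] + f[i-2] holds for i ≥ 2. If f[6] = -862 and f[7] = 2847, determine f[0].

Rearranging, f[i-2] = f[i] + 3 f[i-1].
f[5] = 2847 + 3(-862) = 261
f[4] = -862 + 3(261) = -79
f[3] = 261 + 3(-79) = 24
f[2] = -79 + 3(24) = -7
f[1] = 24 + 3(-7) = 3
f[0] = -7 + 3(3) = 2

2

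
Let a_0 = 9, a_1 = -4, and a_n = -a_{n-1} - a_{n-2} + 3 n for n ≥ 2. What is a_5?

4

a_2 = -(-4) - 9 + 6 = 1
a_3 = -1 - (-4) + 9 = 12
a_4 = -12 - 1 + 12 = -1
a_5 = -(-1) - 12 + 15 = 4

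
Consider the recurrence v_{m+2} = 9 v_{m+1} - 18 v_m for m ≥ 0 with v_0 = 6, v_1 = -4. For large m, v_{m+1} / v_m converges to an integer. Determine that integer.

6

The characteristic equation is r^2 - 9r + 18 = 0, which factors as (r - 6)(r - 3) = 0.
So the roots are 6 and 3. Since |6| > |3| and the coefficient of 6^m is non-zero, the ratio tends to 6.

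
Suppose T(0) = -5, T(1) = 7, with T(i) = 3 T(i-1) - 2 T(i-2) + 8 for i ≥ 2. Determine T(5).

T(2) = 3(7) - 2(-5) + 8 = 39
T(3) = 3(39) - 2(7) + 8 = 111
T(4) = 3(111) - 2(39) + 8 = 263
T(5) = 3(263) - 2(111) + 8 = 575

575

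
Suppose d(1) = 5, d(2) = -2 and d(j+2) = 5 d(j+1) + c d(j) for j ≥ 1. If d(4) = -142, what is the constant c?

-4

d(3) = -10 + 5c
d(4) = -50 + 23c
So -50 + 23c = -142, giving c = -4.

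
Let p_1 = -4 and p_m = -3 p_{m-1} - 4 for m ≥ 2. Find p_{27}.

The fixed point is -4/(1 + 3) = -1, so p_m + 1 = -3(p_{m-1} + 1).
Hence p_m = -3·(-3)^{m-1} - 1.
p_{27} = -3·(-3)^{26} - 1 = -3·2541865828329 - 1 = -7625597484988.

-7625597484988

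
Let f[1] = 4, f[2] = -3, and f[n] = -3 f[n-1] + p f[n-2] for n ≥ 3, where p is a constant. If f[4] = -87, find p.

f[3] = 9 + 4p
f[4] = -27 - 15p
So -27 - 15p = -87, giving p = 4.

4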